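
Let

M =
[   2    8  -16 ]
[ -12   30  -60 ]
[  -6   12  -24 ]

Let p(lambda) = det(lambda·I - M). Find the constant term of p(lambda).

0

p(lambda) = lambda^3 - 8·lambda^2 + 12·lambda.
The constant term is 0.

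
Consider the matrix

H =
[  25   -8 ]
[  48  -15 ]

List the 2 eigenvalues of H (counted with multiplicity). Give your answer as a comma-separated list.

det(H - rI) = (25 - r)(-15 - r) - (-8)·(48) = r^2 - 10r + 9.
This factors as (r - 1)·(r - 9) = 0.
Eigenvalues: 1, 9.

1, 9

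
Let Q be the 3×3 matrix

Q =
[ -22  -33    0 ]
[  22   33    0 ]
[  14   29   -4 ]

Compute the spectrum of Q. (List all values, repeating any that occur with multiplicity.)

Compute the characteristic polynomial p(lambda) = det(lambda·I - Q).
Expanding along the first row, p(lambda) = lambda^3 - 7·lambda^2 - 44·lambda.
Try lambda = 0: p(0) = 0, so 0 is a root.
Dividing by lambda leaves lambda^2 - 7·lambda - 44.
The quadratic factors as (lambda + 4)·(lambda - 11).
Eigenvalues: -4, 0, 11.

-4, 0, 11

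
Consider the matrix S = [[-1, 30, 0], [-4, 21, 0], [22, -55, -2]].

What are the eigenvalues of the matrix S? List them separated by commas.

-2, 9, 11

The characteristic polynomial is p(λ) = det(λI - S).
Expanding the 3×3 determinant: p(λ) = λ^3 - 18λ^2 + 59λ + 198.
Rational-root test: λ = -2 gives p(-2) = 0.
Dividing by (λ + 2) leaves λ^2 - 20λ + 99.
The quadratic factors as (λ - 9)·(λ - 11).
Eigenvalues: -2, 9, 11.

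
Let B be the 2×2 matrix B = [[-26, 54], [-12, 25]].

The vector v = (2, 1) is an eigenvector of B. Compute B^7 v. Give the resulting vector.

First find the eigenvalue: Bv = (2, 1) = 1·(2, 1), so λ = 1.
Then B^7 v = λ^7·v = 1^7·(2, 1) = 1·(2, 1) = (2, 1).

(2, 1)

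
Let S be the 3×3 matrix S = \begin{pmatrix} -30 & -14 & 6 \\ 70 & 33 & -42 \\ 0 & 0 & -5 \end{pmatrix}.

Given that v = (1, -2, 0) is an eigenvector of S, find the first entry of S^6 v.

First find the eigenvalue: Sv = (-2, 4, 0) = -2·(1, -2, 0), so λ = -2.
Then S^6 v = λ^6·v = (-2)^6·(1, -2, 0) = 64·(1, -2, 0) = (64, -128, 0).

64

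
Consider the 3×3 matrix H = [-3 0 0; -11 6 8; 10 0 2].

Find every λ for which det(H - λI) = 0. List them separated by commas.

The characteristic polynomial is p(r) = det(rI - H).
Cofactor expansion gives p(r) = r^3 - 5r^2 - 12r + 36.
Since p(2) = 0, r = 2 is a root.
Factor out (r - 2): p(r) = (r - 2)·(r^2 - 3r - 18).
The quadratic factors as (r + 3)·(r - 6).
Eigenvalues: -3, 2, 6.

-3, 2, 6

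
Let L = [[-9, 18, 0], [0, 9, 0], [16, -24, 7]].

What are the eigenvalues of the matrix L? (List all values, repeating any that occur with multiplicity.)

Set up det(lambda·I - L) = 0.
Cofactor expansion gives p(lambda) = lambda^3 - 7·lambda^2 - 81·lambda + 567.
Try lambda = 7: p(7) = 0, so 7 is a root.
Factor out (lambda - 7): p(lambda) = (lambda - 7)·(lambda^2 - 81).
The quadratic factors as (lambda + 9)·(lambda - 9).
Eigenvalues: -9, 7, 9.

-9, 7, 9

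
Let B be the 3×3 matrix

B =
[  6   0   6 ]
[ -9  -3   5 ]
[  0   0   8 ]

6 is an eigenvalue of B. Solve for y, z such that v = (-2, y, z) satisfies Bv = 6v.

We need (B - 6I)v = 0.
B - 6I = [[0, 0, 6], [-9, -9, 5], [0, 0, 2]].
Row 1: (0)·-2 + (0)·y + (6)·z = 0
Row 2: (-9)·-2 + (-9)·y + (5)·z = 0
Row 3: (0)·-2 + (0)·y + (2)·z = 0
Solving gives y = 2, z = 0.
Check: B·(-2, 2, 0) = (-12, 12, 0) = 6·(-2, 2, 0).

2, 0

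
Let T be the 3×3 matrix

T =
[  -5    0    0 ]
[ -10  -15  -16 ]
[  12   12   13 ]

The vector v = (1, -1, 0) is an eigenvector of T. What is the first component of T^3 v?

-125

First find the eigenvalue: Tv = (-5, 5, 0) = -5·(1, -1, 0), so λ = -5.
Then T^3 v = λ^3·v = (-5)^3·(1, -1, 0) = -125·(1, -1, 0) = (-125, 125, 0).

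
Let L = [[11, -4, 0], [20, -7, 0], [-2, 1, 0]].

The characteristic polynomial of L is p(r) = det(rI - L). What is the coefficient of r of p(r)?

p(r) = r^3 - 4r^2 + 3r.
The coefficient of r is 3.

3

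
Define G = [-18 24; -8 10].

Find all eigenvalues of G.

-6, -2

det(G - λI) = (-18 - λ)(10 - λ) - (24)·(-8) = λ^2 + 8λ + 12.
This factors as (λ + 6)·(λ + 2) = 0.
Eigenvalues: -6, -2.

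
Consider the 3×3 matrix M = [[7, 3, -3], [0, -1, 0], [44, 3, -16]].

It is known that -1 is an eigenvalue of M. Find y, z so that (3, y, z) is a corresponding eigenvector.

We need (M + 1I)v = 0.
M + 1I = [[8, 3, -3], [0, 0, 0], [44, 3, -15]].
Row 1: (8)·3 + (3)·y + (-3)·z = 0
Row 2: (0)·3 + (0)·y + (0)·z = 0
Row 3: (44)·3 + (3)·y + (-15)·z = 0
Solving gives y = 1, z = 9.
Check: M·(3, 1, 9) = (-3, -1, -9) = -1·(3, 1, 9).

1, 9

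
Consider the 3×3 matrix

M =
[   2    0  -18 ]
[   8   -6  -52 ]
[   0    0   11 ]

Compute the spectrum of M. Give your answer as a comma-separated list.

Set up det(μI - M) = 0.
Expanding the 3×3 determinant: p(μ) = μ^3 - 7μ^2 - 56μ + 132.
Since p(-6) = 0, μ = -6 is a root.
Dividing by (μ + 6) leaves μ^2 - 13μ + 22.
The quadratic factors as (μ - 2)·(μ - 11).
Eigenvalues: -6, 2, 11.

-6, 2, 11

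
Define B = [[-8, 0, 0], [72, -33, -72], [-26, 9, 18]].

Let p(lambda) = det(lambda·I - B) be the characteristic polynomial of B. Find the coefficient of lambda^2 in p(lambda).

The coefficient of lambda^2 of det(lambda·I - B) is −trace(B).
trace(B) = (-8) + (-33) + (18) = -23, so the coefficient is 23.

23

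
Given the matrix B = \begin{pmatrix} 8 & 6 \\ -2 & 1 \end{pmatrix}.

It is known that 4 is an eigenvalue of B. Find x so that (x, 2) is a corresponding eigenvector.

-3

We need (B - 4I)v = 0.
B - 4I = [[4, 6], [-2, -3]].
Row 1: (4)·x + (6)·2 = 0
Row 2: (-2)·x + (-3)·2 = 0
Solving gives x = -3.
Check: B·(-3, 2) = (-12, 8) = 4·(-3, 2).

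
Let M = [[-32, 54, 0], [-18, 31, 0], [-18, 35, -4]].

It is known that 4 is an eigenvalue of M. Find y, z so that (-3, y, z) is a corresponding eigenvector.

We need (M - 4I)v = 0.
M - 4I = [[-36, 54, 0], [-18, 27, 0], [-18, 35, -8]].
Row 1: (-36)·-3 + (54)·y + (0)·z = 0
Row 2: (-18)·-3 + (27)·y + (0)·z = 0
Row 3: (-18)·-3 + (35)·y + (-8)·z = 0
Solving gives y = -2, z = -2.
Check: M·(-3, -2, -2) = (-12, -8, -8) = 4·(-3, -2, -2).

-2, -2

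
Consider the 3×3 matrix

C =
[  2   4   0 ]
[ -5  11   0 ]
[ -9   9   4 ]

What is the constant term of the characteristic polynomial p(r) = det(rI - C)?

p(0) = det(0·I − C) = det(−C) = (−1)^3·det(C).
det(C) = 168, so p(0) = -168.

-168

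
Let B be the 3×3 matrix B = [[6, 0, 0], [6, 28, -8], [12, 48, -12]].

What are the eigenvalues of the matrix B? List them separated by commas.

The characteristic polynomial is p(lambda) = det(lambda·I - B).
Expanding the 3×3 determinant: p(lambda) = lambda^3 - 22·lambda^2 + 144·lambda - 288.
Rational-root test: lambda = 4 gives p(4) = 0.
Factor out (lambda - 4): p(lambda) = (lambda - 4)·(lambda^2 - 18·lambda + 72).
The quadratic factors as (lambda - 6)·(lambda - 12).
Eigenvalues: 4, 6, 12.

4, 6, 12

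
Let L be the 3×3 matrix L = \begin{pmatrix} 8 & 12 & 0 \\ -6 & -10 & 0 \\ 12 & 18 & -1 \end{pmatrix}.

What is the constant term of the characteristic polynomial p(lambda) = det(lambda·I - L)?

p(0) = det(0·I − L) = det(−L) = (−1)^3·det(L).
det(L) = 8, so p(0) = -8.

-8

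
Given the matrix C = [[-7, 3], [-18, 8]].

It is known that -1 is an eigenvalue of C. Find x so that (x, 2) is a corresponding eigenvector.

1

We need (C + 1I)v = 0.
C + 1I = [[-6, 3], [-18, 9]].
Row 1: (-6)·x + (3)·2 = 0
Row 2: (-18)·x + (9)·2 = 0
Solving gives x = 1.
Check: C·(1, 2) = (-1, -2) = -1·(1, 2).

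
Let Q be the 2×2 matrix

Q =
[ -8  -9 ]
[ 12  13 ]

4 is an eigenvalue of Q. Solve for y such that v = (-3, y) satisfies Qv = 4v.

We need (Q - 4I)v = 0.
Q - 4I = [[-12, -9], [12, 9]].
Row 1: (-12)·-3 + (-9)·y = 0
Row 2: (12)·-3 + (9)·y = 0
Solving gives y = 4.
Check: Q·(-3, 4) = (-12, 16) = 4·(-3, 4).

4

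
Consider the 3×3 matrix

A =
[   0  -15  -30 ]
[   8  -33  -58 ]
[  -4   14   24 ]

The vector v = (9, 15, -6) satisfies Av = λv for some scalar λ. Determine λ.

-5

Compute Av: A·(9, 15, -6) = (-45, -75, 30).
Since Av = λv, compare component 1: -45 = λ·9, so λ = -5.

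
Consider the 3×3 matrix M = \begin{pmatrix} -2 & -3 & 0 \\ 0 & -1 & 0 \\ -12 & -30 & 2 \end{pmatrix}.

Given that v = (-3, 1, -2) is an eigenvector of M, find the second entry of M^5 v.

First find the eigenvalue: Mv = (3, -1, 2) = -1·(-3, 1, -2), so λ = -1.
Then M^5 v = λ^5·v = (-1)^5·(-3, 1, -2) = -1·(-3, 1, -2) = (3, -1, 2).

-1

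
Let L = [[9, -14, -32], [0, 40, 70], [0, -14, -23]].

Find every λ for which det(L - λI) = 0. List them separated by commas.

5, 9, 12

The characteristic polynomial is p(t) = det(tI - L).
Cofactor expansion gives p(t) = t^3 - 26t^2 + 213t - 540.
Rational-root test: t = 9 gives p(9) = 0.
Factor out (t - 9): p(t) = (t - 9)·(t^2 - 17t + 60).
The quadratic factors as (t - 5)·(t - 12).
Eigenvalues: 5, 9, 12.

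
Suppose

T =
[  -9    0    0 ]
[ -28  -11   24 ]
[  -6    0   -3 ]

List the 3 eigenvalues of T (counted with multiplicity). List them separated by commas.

-11, -9, -3

Compute the characteristic polynomial p(s) = det(sI - T).
Cofactor expansion gives p(s) = s^3 + 23s^2 + 159s + 297.
Try s = -3: p(-3) = 0, so -3 is a root.
Factor out (s + 3): p(s) = (s + 3)·(s^2 + 20s + 99).
The quadratic factors as (s + 11)·(s + 9).
Eigenvalues: -11, -9, -3.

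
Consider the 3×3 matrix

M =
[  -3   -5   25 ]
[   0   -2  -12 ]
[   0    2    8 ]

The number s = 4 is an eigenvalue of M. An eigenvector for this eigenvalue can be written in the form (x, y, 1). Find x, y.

5, -2

We need (M - 4I)v = 0.
M - 4I = [[-7, -5, 25], [0, -6, -12], [0, 2, 4]].
Row 1: (-7)·x + (-5)·y + (25)·1 = 0
Row 2: (0)·x + (-6)·y + (-12)·1 = 0
Row 3: (0)·x + (2)·y + (4)·1 = 0
Solving gives x = 5, y = -2.
Check: M·(5, -2, 1) = (20, -8, 4) = 4·(5, -2, 1).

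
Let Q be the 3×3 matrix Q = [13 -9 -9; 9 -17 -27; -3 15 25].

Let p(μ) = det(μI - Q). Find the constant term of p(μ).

p(μ) = μ^3 - 21μ^2 + 138μ - 280.
The constant term is -280.

-280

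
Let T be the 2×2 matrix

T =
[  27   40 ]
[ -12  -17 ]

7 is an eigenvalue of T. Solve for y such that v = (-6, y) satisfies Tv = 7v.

We need (T - 7I)v = 0.
T - 7I = [[20, 40], [-12, -24]].
Row 1: (20)·-6 + (40)·y = 0
Row 2: (-12)·-6 + (-24)·y = 0
Solving gives y = 3.
Check: T·(-6, 3) = (-42, 21) = 7·(-6, 3).

3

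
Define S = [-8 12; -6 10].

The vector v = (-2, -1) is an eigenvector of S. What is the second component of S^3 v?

First find the eigenvalue: Sv = (4, 2) = -2·(-2, -1), so λ = -2.
Then S^3 v = λ^3·v = (-2)^3·(-2, -1) = -8·(-2, -1) = (16, 8).

8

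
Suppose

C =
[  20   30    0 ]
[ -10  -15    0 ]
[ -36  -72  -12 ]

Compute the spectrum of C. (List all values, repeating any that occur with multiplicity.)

-12, 0, 5

Compute the characteristic polynomial p(r) = det(rI - C).
Cofactor expansion gives p(r) = r^3 + 7r^2 - 60r.
Try r = 0: p(0) = 0, so 0 is a root.
Dividing by r leaves r^2 + 7r - 60.
The quadratic factors as (r + 12)·(r - 5).
Eigenvalues: -12, 0, 5.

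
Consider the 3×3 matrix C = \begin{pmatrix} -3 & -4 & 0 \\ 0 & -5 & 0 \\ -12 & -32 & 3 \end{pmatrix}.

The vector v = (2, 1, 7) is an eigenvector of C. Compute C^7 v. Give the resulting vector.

(-156250, -78125, -546875)

First find the eigenvalue: Cv = (-10, -5, -35) = -5·(2, 1, 7), so λ = -5.
Then C^7 v = λ^7·v = (-5)^7·(2, 1, 7) = -78125·(2, 1, 7) = (-156250, -78125, -546875).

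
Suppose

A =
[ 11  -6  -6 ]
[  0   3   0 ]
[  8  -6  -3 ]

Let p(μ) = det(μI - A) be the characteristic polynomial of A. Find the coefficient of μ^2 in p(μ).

The coefficient of μ^2 of det(μI - A) is −trace(A).
trace(A) = (11) + (3) + (-3) = 11, so the coefficient is -11.

-11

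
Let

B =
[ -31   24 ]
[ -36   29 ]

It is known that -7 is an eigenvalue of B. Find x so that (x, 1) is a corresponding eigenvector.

We need (B + 7I)v = 0.
B + 7I = [[-24, 24], [-36, 36]].
Row 1: (-24)·x + (24)·1 = 0
Row 2: (-36)·x + (36)·1 = 0
Solving gives x = 1.
Check: B·(1, 1) = (-7, -7) = -7·(1, 1).

1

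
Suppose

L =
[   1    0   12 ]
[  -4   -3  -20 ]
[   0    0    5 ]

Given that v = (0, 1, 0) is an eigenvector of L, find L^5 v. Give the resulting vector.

First find the eigenvalue: Lv = (0, -3, 0) = -3·(0, 1, 0), so λ = -3.
Then L^5 v = λ^5·v = (-3)^5·(0, 1, 0) = -243·(0, 1, 0) = (0, -243, 0).

(0, -243, 0)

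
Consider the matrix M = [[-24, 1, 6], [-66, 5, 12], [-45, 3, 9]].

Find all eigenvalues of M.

-9, -1, 0

Set up det(λI - M) = 0.
Expanding the 3×3 determinant: p(λ) = λ^3 + 10λ^2 + 9λ.
Since p(-1) = 0, λ = -1 is a root.
Factor out (λ + 1): p(λ) = (λ + 1)·(λ^2 + 9λ).
The quadratic factors as (λ + 9)·λ.
Eigenvalues: -9, -1, 0.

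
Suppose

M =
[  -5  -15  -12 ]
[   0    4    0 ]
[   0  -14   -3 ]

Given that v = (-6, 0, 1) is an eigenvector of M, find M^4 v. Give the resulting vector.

First find the eigenvalue: Mv = (18, 0, -3) = -3·(-6, 0, 1), so λ = -3.
Then M^4 v = λ^4·v = (-3)^4·(-6, 0, 1) = 81·(-6, 0, 1) = (-486, 0, 81).

(-486, 0, 81)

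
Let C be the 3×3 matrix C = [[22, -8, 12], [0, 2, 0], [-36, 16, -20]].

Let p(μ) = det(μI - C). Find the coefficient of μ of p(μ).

-4

p(μ) = μ^3 - 4μ^2 - 4μ + 16.
The coefficient of μ is -4.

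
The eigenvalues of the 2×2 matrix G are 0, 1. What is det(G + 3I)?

12

If G has eigenvalues 0, 1, then G + 3I has eigenvalues 3, 4.
det(G + 3I) = (3) · (4) = 12.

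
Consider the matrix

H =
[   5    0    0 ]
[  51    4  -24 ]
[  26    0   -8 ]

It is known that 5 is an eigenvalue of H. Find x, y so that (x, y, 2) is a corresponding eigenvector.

1, 3

We need (H - 5I)v = 0.
H - 5I = [[0, 0, 0], [51, -1, -24], [26, 0, -13]].
Row 1: (0)·x + (0)·y + (0)·2 = 0
Row 2: (51)·x + (-1)·y + (-24)·2 = 0
Row 3: (26)·x + (0)·y + (-13)·2 = 0
Solving gives x = 1, y = 3.
Check: H·(1, 3, 2) = (5, 15, 10) = 5·(1, 3, 2).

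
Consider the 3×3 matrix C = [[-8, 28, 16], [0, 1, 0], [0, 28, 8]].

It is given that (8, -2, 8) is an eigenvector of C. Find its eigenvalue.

Compute Cv: C·(8, -2, 8) = (8, -2, 8).
Since Cv = λv, compare component 1: 8 = λ·8, so λ = 1.

1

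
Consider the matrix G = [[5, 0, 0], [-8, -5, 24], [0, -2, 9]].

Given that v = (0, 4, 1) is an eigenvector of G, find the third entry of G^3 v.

1

First find the eigenvalue: Gv = (0, 4, 1) = 1·(0, 4, 1), so λ = 1.
Then G^3 v = λ^3·v = 1^3·(0, 4, 1) = 1·(0, 4, 1) = (0, 4, 1).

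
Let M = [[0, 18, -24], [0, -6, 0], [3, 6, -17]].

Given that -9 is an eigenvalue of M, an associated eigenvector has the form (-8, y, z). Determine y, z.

We need (M + 9I)v = 0.
M + 9I = [[9, 18, -24], [0, 3, 0], [3, 6, -8]].
Row 1: (9)·-8 + (18)·y + (-24)·z = 0
Row 2: (0)·-8 + (3)·y + (0)·z = 0
Row 3: (3)·-8 + (6)·y + (-8)·z = 0
Solving gives y = 0, z = -3.
Check: M·(-8, 0, -3) = (72, 0, 27) = -9·(-8, 0, -3).

0, -3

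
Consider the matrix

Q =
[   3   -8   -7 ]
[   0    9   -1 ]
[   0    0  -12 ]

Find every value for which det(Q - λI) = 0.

-12, 3, 9

Q is upper triangular, so its eigenvalues are the diagonal entries.
Diagonal: 3, 9, -12.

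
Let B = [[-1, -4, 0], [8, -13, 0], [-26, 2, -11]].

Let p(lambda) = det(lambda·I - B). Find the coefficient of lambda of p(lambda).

p(lambda) = lambda^3 + 25·lambda^2 + 199·lambda + 495.
The coefficient of lambda is 199.

199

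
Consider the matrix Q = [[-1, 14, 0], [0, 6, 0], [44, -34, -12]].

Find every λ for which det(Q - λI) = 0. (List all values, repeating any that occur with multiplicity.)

The characteristic polynomial is p(r) = det(rI - Q).
Cofactor expansion gives p(r) = r^3 + 7r^2 - 66r - 72.
Try r = 6: p(6) = 0, so 6 is a root.
Dividing by (r - 6) leaves r^2 + 13r + 12.
The quadratic factors as (r + 12)·(r + 1).
Eigenvalues: -12, -1, 6.

-12, -1, 6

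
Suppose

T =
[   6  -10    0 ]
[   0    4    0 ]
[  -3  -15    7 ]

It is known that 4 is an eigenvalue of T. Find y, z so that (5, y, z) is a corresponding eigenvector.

We need (T - 4I)v = 0.
T - 4I = [[2, -10, 0], [0, 0, 0], [-3, -15, 3]].
Row 1: (2)·5 + (-10)·y + (0)·z = 0
Row 2: (0)·5 + (0)·y + (0)·z = 0
Row 3: (-3)·5 + (-15)·y + (3)·z = 0
Solving gives y = 1, z = 10.
Check: T·(5, 1, 10) = (20, 4, 40) = 4·(5, 1, 10).

1, 10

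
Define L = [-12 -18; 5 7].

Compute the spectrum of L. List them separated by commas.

det(L - sI) = (-12 - s)(7 - s) - (-18)·(5) = s^2 + 5s + 6.
This factors as (s + 3)·(s + 2) = 0.
Eigenvalues: -3, -2.

-3, -2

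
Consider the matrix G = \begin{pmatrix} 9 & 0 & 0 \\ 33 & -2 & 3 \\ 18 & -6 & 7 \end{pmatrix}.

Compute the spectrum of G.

The characteristic polynomial is p(μ) = det(μI - G).
Expanding the 3×3 determinant: p(μ) = μ^3 - 14μ^2 + 49μ - 36.
Rational-root test: μ = 1 gives p(1) = 0.
Factor out (μ - 1): p(μ) = (μ - 1)·(μ^2 - 13μ + 36).
The quadratic factors as (μ - 4)·(μ - 9).
Eigenvalues: 1, 4, 9.

1, 4, 9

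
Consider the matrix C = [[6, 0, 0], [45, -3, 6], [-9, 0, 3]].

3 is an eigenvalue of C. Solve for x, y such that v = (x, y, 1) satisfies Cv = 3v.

0, 1

We need (C - 3I)v = 0.
C - 3I = [[3, 0, 0], [45, -6, 6], [-9, 0, 0]].
Row 1: (3)·x + (0)·y + (0)·1 = 0
Row 2: (45)·x + (-6)·y + (6)·1 = 0
Row 3: (-9)·x + (0)·y + (0)·1 = 0
Solving gives x = 0, y = 1.
Check: C·(0, 1, 1) = (0, 3, 3) = 3·(0, 1, 1).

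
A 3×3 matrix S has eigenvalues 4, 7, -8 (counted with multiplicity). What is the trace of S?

trace(S) is the sum of the eigenvalues: (4) + (7) + (-8) = 3.

3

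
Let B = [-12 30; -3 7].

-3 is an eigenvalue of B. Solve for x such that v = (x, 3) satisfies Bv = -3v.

We need (B + 3I)v = 0.
B + 3I = [[-9, 30], [-3, 10]].
Row 1: (-9)·x + (30)·3 = 0
Row 2: (-3)·x + (10)·3 = 0
Solving gives x = 10.
Check: B·(10, 3) = (-30, -9) = -3·(10, 3).

10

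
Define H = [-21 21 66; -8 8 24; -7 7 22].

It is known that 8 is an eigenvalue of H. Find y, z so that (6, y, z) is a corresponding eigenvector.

We need (H - 8I)v = 0.
H - 8I = [[-29, 21, 66], [-8, 0, 24], [-7, 7, 14]].
Row 1: (-29)·6 + (21)·y + (66)·z = 0
Row 2: (-8)·6 + (0)·y + (24)·z = 0
Row 3: (-7)·6 + (7)·y + (14)·z = 0
Solving gives y = 2, z = 2.
Check: H·(6, 2, 2) = (48, 16, 16) = 8·(6, 2, 2).

2, 2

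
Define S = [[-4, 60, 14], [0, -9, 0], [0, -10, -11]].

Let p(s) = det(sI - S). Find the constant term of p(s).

p(s) = s^3 + 24s^2 + 179s + 396.
The constant term is 396.

396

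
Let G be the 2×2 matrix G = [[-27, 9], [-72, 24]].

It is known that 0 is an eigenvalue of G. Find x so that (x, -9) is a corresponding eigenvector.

We need (G)v = 0.
G = [[-27, 9], [-72, 24]].
Row 1: (-27)·x + (9)·-9 = 0
Row 2: (-72)·x + (24)·-9 = 0
Solving gives x = -3.
Check: G·(-3, -9) = (0, 0) = 0·(-3, -9).

-3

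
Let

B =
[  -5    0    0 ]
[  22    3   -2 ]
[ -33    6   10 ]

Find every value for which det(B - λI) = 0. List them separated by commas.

-5, 6, 7

Set up det(λI - B) = 0.
Cofactor expansion gives p(λ) = λ^3 - 8λ^2 - 23λ + 210.
Rational-root test: λ = 7 gives p(7) = 0.
Dividing by (λ - 7) leaves λ^2 - λ - 30.
The quadratic factors as (λ + 5)·(λ - 6).
Eigenvalues: -5, 6, 7.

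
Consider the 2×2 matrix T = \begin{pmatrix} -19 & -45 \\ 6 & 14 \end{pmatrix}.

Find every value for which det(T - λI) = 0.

det(T - tI) = (-19 - t)(14 - t) - (-45)·(6) = t^2 + 5t + 4.
This factors as (t + 4)·(t + 1) = 0.
Eigenvalues: -4, -1.

-4, -1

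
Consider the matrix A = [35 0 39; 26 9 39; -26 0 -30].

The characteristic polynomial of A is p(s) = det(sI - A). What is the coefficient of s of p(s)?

9

p(s) = s^3 - 14s^2 + 9s + 324.
The coefficient of s is 9.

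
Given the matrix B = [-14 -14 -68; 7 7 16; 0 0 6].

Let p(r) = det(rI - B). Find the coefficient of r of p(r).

-42

p(r) = r^3 + r^2 - 42r.
The coefficient of r is -42.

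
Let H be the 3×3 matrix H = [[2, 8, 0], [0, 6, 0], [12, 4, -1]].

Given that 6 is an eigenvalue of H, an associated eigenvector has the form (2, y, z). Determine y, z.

1, 4

We need (H - 6I)v = 0.
H - 6I = [[-4, 8, 0], [0, 0, 0], [12, 4, -7]].
Row 1: (-4)·2 + (8)·y + (0)·z = 0
Row 2: (0)·2 + (0)·y + (0)·z = 0
Row 3: (12)·2 + (4)·y + (-7)·z = 0
Solving gives y = 1, z = 4.
Check: H·(2, 1, 4) = (12, 6, 24) = 6·(2, 1, 4).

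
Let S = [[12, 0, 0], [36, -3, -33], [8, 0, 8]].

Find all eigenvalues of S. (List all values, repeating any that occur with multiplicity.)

Set up det(lambda·I - S) = 0.
Expanding along the first row, p(lambda) = lambda^3 - 17·lambda^2 + 36·lambda + 288.
Try lambda = -3: p(-3) = 0, so -3 is a root.
Factor out (lambda + 3): p(lambda) = (lambda + 3)·(lambda^2 - 20·lambda + 96).
The quadratic factors as (lambda - 8)·(lambda - 12).
Eigenvalues: -3, 8, 12.

-3, 8, 12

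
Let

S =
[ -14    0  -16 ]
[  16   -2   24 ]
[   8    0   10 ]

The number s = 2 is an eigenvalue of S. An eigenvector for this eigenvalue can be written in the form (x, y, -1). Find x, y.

We need (S - 2I)v = 0.
S - 2I = [[-16, 0, -16], [16, -4, 24], [8, 0, 8]].
Row 1: (-16)·x + (0)·y + (-16)·-1 = 0
Row 2: (16)·x + (-4)·y + (24)·-1 = 0
Row 3: (8)·x + (0)·y + (8)·-1 = 0
Solving gives x = 1, y = -2.
Check: S·(1, -2, -1) = (2, -4, -2) = 2·(1, -2, -1).

1, -2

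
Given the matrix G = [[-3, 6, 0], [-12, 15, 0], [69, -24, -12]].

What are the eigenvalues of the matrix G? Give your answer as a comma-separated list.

-12, 3, 9

Set up det(tI - G) = 0.
Expanding along the first row, p(t) = t^3 - 117t + 324.
Rational-root test: t = 9 gives p(9) = 0.
Factor out (t - 9): p(t) = (t - 9)·(t^2 + 9t - 36).
The quadratic factors as (t + 12)·(t - 3).
Eigenvalues: -12, 3, 9.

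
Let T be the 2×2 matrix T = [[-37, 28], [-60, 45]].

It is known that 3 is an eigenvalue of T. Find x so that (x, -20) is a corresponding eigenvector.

-14

We need (T - 3I)v = 0.
T - 3I = [[-40, 28], [-60, 42]].
Row 1: (-40)·x + (28)·-20 = 0
Row 2: (-60)·x + (42)·-20 = 0
Solving gives x = -14.
Check: T·(-14, -20) = (-42, -60) = 3·(-14, -20).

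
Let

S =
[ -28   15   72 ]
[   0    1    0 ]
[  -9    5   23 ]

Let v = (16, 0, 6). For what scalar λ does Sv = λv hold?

-1

Compute Sv: S·(16, 0, 6) = (-16, 0, -6).
Since Sv = λv, compare component 1: -16 = λ·16, so λ = -1.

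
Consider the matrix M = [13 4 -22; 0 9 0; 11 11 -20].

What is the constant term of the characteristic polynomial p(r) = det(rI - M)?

p(0) = det(0·I − M) = det(−M) = (−1)^3·det(M).
det(M) = -162, so p(0) = 162.

162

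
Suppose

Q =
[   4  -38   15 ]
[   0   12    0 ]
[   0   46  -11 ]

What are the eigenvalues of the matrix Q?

-11, 4, 12

The characteristic polynomial is p(s) = det(sI - Q).
Expanding along the first row, p(s) = s^3 - 5s^2 - 128s + 528.
Rational-root test: s = 12 gives p(12) = 0.
Dividing by (s - 12) leaves s^2 + 7s - 44.
The quadratic factors as (s + 11)·(s - 4).
Eigenvalues: -11, 4, 12.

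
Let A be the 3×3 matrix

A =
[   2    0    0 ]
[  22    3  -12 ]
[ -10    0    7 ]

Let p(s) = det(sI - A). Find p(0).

-42

p(0) = det(0·I − A) = det(−A) = (−1)^3·det(A).
det(A) = 42, so p(0) = -42.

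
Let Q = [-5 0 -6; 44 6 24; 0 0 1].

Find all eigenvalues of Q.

-5, 1, 6

Set up det(tI - Q) = 0.
Expanding along the first row, p(t) = t^3 - 2t^2 - 29t + 30.
Since p(1) = 0, t = 1 is a root.
Dividing by (t - 1) leaves t^2 - t - 30.
The quadratic factors as (t + 5)·(t - 6).
Eigenvalues: -5, 1, 6.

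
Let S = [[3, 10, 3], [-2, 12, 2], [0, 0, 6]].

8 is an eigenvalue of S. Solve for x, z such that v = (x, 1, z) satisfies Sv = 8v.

We need (S - 8I)v = 0.
S - 8I = [[-5, 10, 3], [-2, 4, 2], [0, 0, -2]].
Row 1: (-5)·x + (10)·1 + (3)·z = 0
Row 2: (-2)·x + (4)·1 + (2)·z = 0
Row 3: (0)·x + (0)·1 + (-2)·z = 0
Solving gives x = 2, z = 0.
Check: S·(2, 1, 0) = (16, 8, 0) = 8·(2, 1, 0).

2, 0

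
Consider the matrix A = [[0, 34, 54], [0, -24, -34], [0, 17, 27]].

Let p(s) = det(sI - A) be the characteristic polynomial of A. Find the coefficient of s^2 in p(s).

The coefficient of s^2 of det(sI - A) is −trace(A).
trace(A) = (0) + (-24) + (27) = 3, so the coefficient is -3.

-3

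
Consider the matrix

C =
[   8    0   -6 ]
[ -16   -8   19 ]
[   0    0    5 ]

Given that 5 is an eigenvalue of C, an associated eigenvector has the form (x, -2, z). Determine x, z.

4, 2

We need (C - 5I)v = 0.
C - 5I = [[3, 0, -6], [-16, -13, 19], [0, 0, 0]].
Row 1: (3)·x + (0)·-2 + (-6)·z = 0
Row 2: (-16)·x + (-13)·-2 + (19)·z = 0
Row 3: (0)·x + (0)·-2 + (0)·z = 0
Solving gives x = 4, z = 2.
Check: C·(4, -2, 2) = (20, -10, 10) = 5·(4, -2, 2).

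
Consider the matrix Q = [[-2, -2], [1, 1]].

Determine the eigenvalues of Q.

-1, 0

det(Q - λI) = (-2 - λ)(1 - λ) - (-2)·(1) = λ^2 + λ.
This factors as (λ + 1)·λ = 0.
Eigenvalues: -1, 0.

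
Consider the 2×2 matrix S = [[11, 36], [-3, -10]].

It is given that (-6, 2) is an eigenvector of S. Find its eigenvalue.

Compute Sv: S·(-6, 2) = (6, -2).
Since Sv = λv, compare component 1: 6 = λ·-6, so λ = -1.

-1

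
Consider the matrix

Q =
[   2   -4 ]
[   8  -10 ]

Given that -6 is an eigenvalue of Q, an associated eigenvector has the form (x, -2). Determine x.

We need (Q + 6I)v = 0.
Q + 6I = [[8, -4], [8, -4]].
Row 1: (8)·x + (-4)·-2 = 0
Row 2: (8)·x + (-4)·-2 = 0
Solving gives x = -1.
Check: Q·(-1, -2) = (6, 12) = -6·(-1, -2).

-1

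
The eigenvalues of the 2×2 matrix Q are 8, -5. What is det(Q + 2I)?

If Q has eigenvalues 8, -5, then Q + 2I has eigenvalues 10, -3.
det(Q + 2I) = (10) · (-3) = -30.

-30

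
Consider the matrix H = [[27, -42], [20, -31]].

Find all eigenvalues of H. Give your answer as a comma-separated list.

det(H - lambda·I) = (27 - lambda)(-31 - lambda) - (-42)·(20) = lambda^2 + 4·lambda + 3.
This factors as (lambda + 3)·(lambda + 1) = 0.
Eigenvalues: -3, -1.

-3, -1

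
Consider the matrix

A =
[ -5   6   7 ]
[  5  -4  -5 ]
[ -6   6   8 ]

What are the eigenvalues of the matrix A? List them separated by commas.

-4, 1, 2

Compute the characteristic polynomial p(s) = det(sI - A).
Cofactor expansion gives p(s) = s^3 + s^2 - 10s + 8.
Rational-root test: s = 1 gives p(1) = 0.
Factor out (s - 1): p(s) = (s - 1)·(s^2 + 2s - 8).
The quadratic factors as (s + 4)·(s - 2).
Eigenvalues: -4, 1, 2.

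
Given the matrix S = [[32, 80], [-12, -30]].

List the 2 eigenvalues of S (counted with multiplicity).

det(S - lambda·I) = (32 - lambda)(-30 - lambda) - (80)·(-12) = lambda^2 - 2·lambda.
This factors as lambda·(lambda - 2) = 0.
Eigenvalues: 0, 2.

0, 2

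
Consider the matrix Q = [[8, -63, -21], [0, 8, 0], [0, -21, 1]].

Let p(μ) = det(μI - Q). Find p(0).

p(0) = det(0·I − Q) = det(−Q) = (−1)^3·det(Q).
det(Q) = 64, so p(0) = -64.

-64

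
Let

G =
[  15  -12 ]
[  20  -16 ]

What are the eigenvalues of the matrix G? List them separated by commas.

det(G - μI) = (15 - μ)(-16 - μ) - (-12)·(20) = μ^2 + μ.
This factors as (μ + 1)·μ = 0.
Eigenvalues: -1, 0.

-1, 0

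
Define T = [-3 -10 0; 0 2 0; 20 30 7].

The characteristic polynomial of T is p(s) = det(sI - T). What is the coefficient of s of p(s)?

p(s) = s^3 - 6s^2 - 13s + 42.
The coefficient of s is -13.

-13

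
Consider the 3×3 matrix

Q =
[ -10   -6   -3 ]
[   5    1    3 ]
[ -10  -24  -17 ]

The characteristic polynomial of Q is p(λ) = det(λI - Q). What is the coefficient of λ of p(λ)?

215

p(λ) = λ^3 + 26λ^2 + 215λ + 550.
The coefficient of λ is 215.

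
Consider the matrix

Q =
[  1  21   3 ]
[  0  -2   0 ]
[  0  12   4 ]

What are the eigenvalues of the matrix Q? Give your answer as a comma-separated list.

-2, 1, 4

Set up det(tI - Q) = 0.
Expanding along the first row, p(t) = t^3 - 3t^2 - 6t + 8.
Rational-root test: t = 1 gives p(1) = 0.
Factor out (t - 1): p(t) = (t - 1)·(t^2 - 2t - 8).
The quadratic factors as (t + 2)·(t - 4).
Eigenvalues: -2, 1, 4.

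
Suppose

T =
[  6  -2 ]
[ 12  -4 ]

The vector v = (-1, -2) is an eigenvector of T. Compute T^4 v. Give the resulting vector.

(-16, -32)

First find the eigenvalue: Tv = (-2, -4) = 2·(-1, -2), so λ = 2.
Then T^4 v = λ^4·v = 2^4·(-1, -2) = 16·(-1, -2) = (-16, -32).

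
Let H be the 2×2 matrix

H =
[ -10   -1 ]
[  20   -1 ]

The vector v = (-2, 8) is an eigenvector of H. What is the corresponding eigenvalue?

-6

Compute Hv: H·(-2, 8) = (12, -48).
Since Hv = λv, compare component 1: 12 = λ·-2, so λ = -6.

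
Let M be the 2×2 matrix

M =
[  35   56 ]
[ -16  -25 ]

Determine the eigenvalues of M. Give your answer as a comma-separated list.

det(M - λI) = (35 - λ)(-25 - λ) - (56)·(-16) = λ^2 - 10λ + 21.
This factors as (λ - 3)·(λ - 7) = 0.
Eigenvalues: 3, 7.

3, 7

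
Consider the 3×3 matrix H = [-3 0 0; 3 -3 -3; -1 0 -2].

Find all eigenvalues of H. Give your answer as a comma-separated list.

-3, -3, -2

The characteristic polynomial is p(λ) = det(λI - H).
Expanding along the first row, p(λ) = λ^3 + 8λ^2 + 21λ + 18.
Try λ = -3: p(-3) = 0, so -3 is a root.
Factor out (λ + 3): p(λ) = (λ + 3)·(λ^2 + 5λ + 6).
The quadratic factors as (λ + 3)·(λ + 2).
Eigenvalues: -3, -3, -2.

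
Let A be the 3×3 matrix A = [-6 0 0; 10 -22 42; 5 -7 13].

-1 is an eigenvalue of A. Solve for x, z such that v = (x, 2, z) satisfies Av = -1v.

0, 1

We need (A + 1I)v = 0.
A + 1I = [[-5, 0, 0], [10, -21, 42], [5, -7, 14]].
Row 1: (-5)·x + (0)·2 + (0)·z = 0
Row 2: (10)·x + (-21)·2 + (42)·z = 0
Row 3: (5)·x + (-7)·2 + (14)·z = 0
Solving gives x = 0, z = 1.
Check: A·(0, 2, 1) = (0, -2, -1) = -1·(0, 2, 1).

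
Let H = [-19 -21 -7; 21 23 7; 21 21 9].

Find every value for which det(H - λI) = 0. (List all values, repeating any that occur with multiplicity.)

Compute the characteristic polynomial p(r) = det(rI - H).
Expanding the 3×3 determinant: p(r) = r^3 - 13r^2 + 40r - 36.
Try r = 2: p(2) = 0, so 2 is a root.
Dividing by (r - 2) leaves r^2 - 11r + 18.
The quadratic factors as (r - 2)·(r - 9).
Eigenvalues: 2, 2, 9.

2, 2, 9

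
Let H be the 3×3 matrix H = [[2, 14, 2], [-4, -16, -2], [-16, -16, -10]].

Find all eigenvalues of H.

-12, -10, -2

The characteristic polynomial is p(r) = det(rI - H).
Cofactor expansion gives p(r) = r^3 + 24r^2 + 164r + 240.
Since p(-10) = 0, r = -10 is a root.
Dividing by (r + 10) leaves r^2 + 14r + 24.
The quadratic factors as (r + 12)·(r + 2).
Eigenvalues: -12, -10, -2.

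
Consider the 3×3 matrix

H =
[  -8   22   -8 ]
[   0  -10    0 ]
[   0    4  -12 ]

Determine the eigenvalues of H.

Compute the characteristic polynomial p(t) = det(tI - H).
Cofactor expansion gives p(t) = t^3 + 30t^2 + 296t + 960.
Try t = -12: p(-12) = 0, so -12 is a root.
Factor out (t + 12): p(t) = (t + 12)·(t^2 + 18t + 80).
The quadratic factors as (t + 10)·(t + 8).
Eigenvalues: -12, -10, -8.

-12, -10, -8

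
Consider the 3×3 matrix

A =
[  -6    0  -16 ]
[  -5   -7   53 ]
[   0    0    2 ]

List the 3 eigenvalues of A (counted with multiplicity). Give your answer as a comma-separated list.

-7, -6, 2

Compute the characteristic polynomial p(λ) = det(λI - A).
Expanding along the first row, p(λ) = λ^3 + 11λ^2 + 16λ - 84.
Try λ = -6: p(-6) = 0, so -6 is a root.
Dividing by (λ + 6) leaves λ^2 + 5λ - 14.
The quadratic factors as (λ + 7)·(λ - 2).
Eigenvalues: -7, -6, 2.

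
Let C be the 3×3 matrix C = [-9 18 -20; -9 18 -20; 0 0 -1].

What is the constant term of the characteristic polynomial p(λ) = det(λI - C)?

0

p(0) = det(0·I − C) = det(−C) = (−1)^3·det(C).
det(C) = 0, so p(0) = 0.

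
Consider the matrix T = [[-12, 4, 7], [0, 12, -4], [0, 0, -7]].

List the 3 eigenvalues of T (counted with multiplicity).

-12, -7, 12

T is upper triangular, so its eigenvalues are the diagonal entries.
Diagonal: -12, 12, -7.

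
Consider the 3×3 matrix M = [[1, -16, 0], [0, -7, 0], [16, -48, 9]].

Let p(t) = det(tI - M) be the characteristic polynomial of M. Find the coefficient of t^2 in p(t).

-3

The coefficient of t^2 of det(tI - M) is −trace(M).
trace(M) = (1) + (-7) + (9) = 3, so the coefficient is -3.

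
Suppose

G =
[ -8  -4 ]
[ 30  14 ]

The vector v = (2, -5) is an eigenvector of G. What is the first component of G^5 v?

64

First find the eigenvalue: Gv = (4, -10) = 2·(2, -5), so λ = 2.
Then G^5 v = λ^5·v = 2^5·(2, -5) = 32·(2, -5) = (64, -160).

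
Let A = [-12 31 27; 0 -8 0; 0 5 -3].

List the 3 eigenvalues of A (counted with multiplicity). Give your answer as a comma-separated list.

The characteristic polynomial is p(lambda) = det(lambda·I - A).
Cofactor expansion gives p(lambda) = lambda^3 + 23·lambda^2 + 156·lambda + 288.
Rational-root test: lambda = -3 gives p(-3) = 0.
Factor out (lambda + 3): p(lambda) = (lambda + 3)·(lambda^2 + 20·lambda + 96).
The quadratic factors as (lambda + 12)·(lambda + 8).
Eigenvalues: -12, -8, -3.

-12, -8, -3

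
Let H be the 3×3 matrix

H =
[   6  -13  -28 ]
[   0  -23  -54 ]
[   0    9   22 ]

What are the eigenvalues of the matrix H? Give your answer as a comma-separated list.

The characteristic polynomial is p(μ) = det(μI - H).
Expanding the 3×3 determinant: p(μ) = μ^3 - 5μ^2 - 26μ + 120.
Rational-root test: μ = -5 gives p(-5) = 0.
Dividing by (μ + 5) leaves μ^2 - 10μ + 24.
The quadratic factors as (μ - 4)·(μ - 6).
Eigenvalues: -5, 4, 6.

-5, 4, 6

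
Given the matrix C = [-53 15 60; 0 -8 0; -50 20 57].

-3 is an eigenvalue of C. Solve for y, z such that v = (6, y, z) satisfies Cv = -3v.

We need (C + 3I)v = 0.
C + 3I = [[-50, 15, 60], [0, -5, 0], [-50, 20, 60]].
Row 1: (-50)·6 + (15)·y + (60)·z = 0
Row 2: (0)·6 + (-5)·y + (0)·z = 0
Row 3: (-50)·6 + (20)·y + (60)·z = 0
Solving gives y = 0, z = 5.
Check: C·(6, 0, 5) = (-18, 0, -15) = -3·(6, 0, 5).

0, 5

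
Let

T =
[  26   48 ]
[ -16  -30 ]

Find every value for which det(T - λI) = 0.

det(T - λI) = (26 - λ)(-30 - λ) - (48)·(-16) = λ^2 + 4λ - 12.
This factors as (λ + 6)·(λ - 2) = 0.
Eigenvalues: -6, 2.

-6, 2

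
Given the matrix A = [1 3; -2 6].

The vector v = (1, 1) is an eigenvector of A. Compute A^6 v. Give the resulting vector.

First find the eigenvalue: Av = (4, 4) = 4·(1, 1), so λ = 4.
Then A^6 v = λ^6·v = 4^6·(1, 1) = 4096·(1, 1) = (4096, 4096).

(4096, 4096)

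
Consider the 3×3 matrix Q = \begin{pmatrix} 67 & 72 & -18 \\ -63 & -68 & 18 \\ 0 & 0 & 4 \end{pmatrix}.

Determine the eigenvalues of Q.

-5, 4, 4

Compute the characteristic polynomial p(lambda) = det(lambda·I - Q).
Expanding along the first row, p(lambda) = lambda^3 - 3·lambda^2 - 24·lambda + 80.
Rational-root test: lambda = -5 gives p(-5) = 0.
Factor out (lambda + 5): p(lambda) = (lambda + 5)·(lambda^2 - 8·lambda + 16).
The quadratic factor is (lambda - 4)^2.
Eigenvalues: -5, 4, 4.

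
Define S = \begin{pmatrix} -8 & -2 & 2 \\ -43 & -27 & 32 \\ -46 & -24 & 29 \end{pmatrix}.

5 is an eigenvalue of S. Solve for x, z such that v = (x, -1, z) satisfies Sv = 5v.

0, -1

We need (S - 5I)v = 0.
S - 5I = [[-13, -2, 2], [-43, -32, 32], [-46, -24, 24]].
Row 1: (-13)·x + (-2)·-1 + (2)·z = 0
Row 2: (-43)·x + (-32)·-1 + (32)·z = 0
Row 3: (-46)·x + (-24)·-1 + (24)·z = 0
Solving gives x = 0, z = -1.
Check: S·(0, -1, -1) = (0, -5, -5) = 5·(0, -1, -1).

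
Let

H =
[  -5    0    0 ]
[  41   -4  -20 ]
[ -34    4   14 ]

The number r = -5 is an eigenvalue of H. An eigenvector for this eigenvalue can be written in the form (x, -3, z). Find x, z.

We need (H + 5I)v = 0.
H + 5I = [[0, 0, 0], [41, 1, -20], [-34, 4, 19]].
Row 1: (0)·x + (0)·-3 + (0)·z = 0
Row 2: (41)·x + (1)·-3 + (-20)·z = 0
Row 3: (-34)·x + (4)·-3 + (19)·z = 0
Solving gives x = 3, z = 6.
Check: H·(3, -3, 6) = (-15, 15, -30) = -5·(3, -3, 6).

3, 6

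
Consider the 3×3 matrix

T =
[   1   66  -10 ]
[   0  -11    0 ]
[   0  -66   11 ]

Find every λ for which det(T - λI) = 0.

-11, 1, 11

The characteristic polynomial is p(λ) = det(λI - T).
Expanding the 3×3 determinant: p(λ) = λ^3 - λ^2 - 121λ + 121.
Since p(11) = 0, λ = 11 is a root.
Dividing by (λ - 11) leaves λ^2 + 10λ - 11.
The quadratic factors as (λ + 11)·(λ - 1).
Eigenvalues: -11, 1, 11.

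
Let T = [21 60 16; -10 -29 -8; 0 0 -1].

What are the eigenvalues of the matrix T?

The characteristic polynomial is p(s) = det(sI - T).
Cofactor expansion gives p(s) = s^3 + 9s^2 - s - 9.
Rational-root test: s = -9 gives p(-9) = 0.
Dividing by (s + 9) leaves s^2 - 1.
The quadratic factors as (s + 1)·(s - 1).
Eigenvalues: -9, -1, 1.

-9, -1, 1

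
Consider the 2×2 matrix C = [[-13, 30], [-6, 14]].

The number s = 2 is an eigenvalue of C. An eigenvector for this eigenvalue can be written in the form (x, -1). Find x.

We need (C - 2I)v = 0.
C - 2I = [[-15, 30], [-6, 12]].
Row 1: (-15)·x + (30)·-1 = 0
Row 2: (-6)·x + (12)·-1 = 0
Solving gives x = -2.
Check: C·(-2, -1) = (-4, -2) = 2·(-2, -1).

-2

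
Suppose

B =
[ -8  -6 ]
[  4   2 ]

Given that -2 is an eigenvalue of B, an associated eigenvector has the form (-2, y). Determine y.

We need (B + 2I)v = 0.
B + 2I = [[-6, -6], [4, 4]].
Row 1: (-6)·-2 + (-6)·y = 0
Row 2: (4)·-2 + (4)·y = 0
Solving gives y = 2.
Check: B·(-2, 2) = (4, -4) = -2·(-2, 2).

2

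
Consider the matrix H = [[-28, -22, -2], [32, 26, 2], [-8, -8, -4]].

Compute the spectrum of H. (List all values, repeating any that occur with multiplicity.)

Set up det(λI - H) = 0.
Cofactor expansion gives p(λ) = λ^3 + 6λ^2 - 16λ - 96.
Rational-root test: λ = -4 gives p(-4) = 0.
Dividing by (λ + 4) leaves λ^2 + 2λ - 24.
The quadratic factors as (λ + 6)·(λ - 4).
Eigenvalues: -6, -4, 4.

-6, -4, 4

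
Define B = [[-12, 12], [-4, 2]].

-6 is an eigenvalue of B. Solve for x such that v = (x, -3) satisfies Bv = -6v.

-6

We need (B + 6I)v = 0.
B + 6I = [[-6, 12], [-4, 8]].
Row 1: (-6)·x + (12)·-3 = 0
Row 2: (-4)·x + (8)·-3 = 0
Solving gives x = -6.
Check: B·(-6, -3) = (36, 18) = -6·(-6, -3).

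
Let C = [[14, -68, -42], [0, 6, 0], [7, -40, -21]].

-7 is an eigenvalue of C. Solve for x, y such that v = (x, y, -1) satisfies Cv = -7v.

-2, 0

We need (C + 7I)v = 0.
C + 7I = [[21, -68, -42], [0, 13, 0], [7, -40, -14]].
Row 1: (21)·x + (-68)·y + (-42)·-1 = 0
Row 2: (0)·x + (13)·y + (0)·-1 = 0
Row 3: (7)·x + (-40)·y + (-14)·-1 = 0
Solving gives x = -2, y = 0.
Check: C·(-2, 0, -1) = (14, 0, 7) = -7·(-2, 0, -1).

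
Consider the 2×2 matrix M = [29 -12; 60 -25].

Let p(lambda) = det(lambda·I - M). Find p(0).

p(0) = det(0·I − M) = det(−M) = (−1)^2·det(M).
det(M) = -5, so p(0) = -5.

-5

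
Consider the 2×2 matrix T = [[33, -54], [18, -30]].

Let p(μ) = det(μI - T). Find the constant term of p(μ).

p(μ) = μ^2 - 3μ - 18.
The constant term is -18.

-18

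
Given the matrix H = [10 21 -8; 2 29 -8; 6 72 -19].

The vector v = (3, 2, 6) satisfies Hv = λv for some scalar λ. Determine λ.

Compute Hv: H·(3, 2, 6) = (24, 16, 48).
Since Hv = λv, compare component 1: 24 = λ·3, so λ = 8.

8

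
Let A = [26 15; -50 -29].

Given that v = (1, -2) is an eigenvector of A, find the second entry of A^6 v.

First find the eigenvalue: Av = (-4, 8) = -4·(1, -2), so λ = -4.
Then A^6 v = λ^6·v = (-4)^6·(1, -2) = 4096·(1, -2) = (4096, -8192).

-8192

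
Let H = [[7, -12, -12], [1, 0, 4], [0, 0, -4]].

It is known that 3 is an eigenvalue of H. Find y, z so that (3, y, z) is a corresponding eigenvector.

We need (H - 3I)v = 0.
H - 3I = [[4, -12, -12], [1, -3, 4], [0, 0, -7]].
Row 1: (4)·3 + (-12)·y + (-12)·z = 0
Row 2: (1)·3 + (-3)·y + (4)·z = 0
Row 3: (0)·3 + (0)·y + (-7)·z = 0
Solving gives y = 1, z = 0.
Check: H·(3, 1, 0) = (9, 3, 0) = 3·(3, 1, 0).

1, 0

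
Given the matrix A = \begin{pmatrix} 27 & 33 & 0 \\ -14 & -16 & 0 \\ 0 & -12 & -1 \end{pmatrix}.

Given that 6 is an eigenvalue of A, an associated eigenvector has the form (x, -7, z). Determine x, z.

11, 12

We need (A - 6I)v = 0.
A - 6I = [[21, 33, 0], [-14, -22, 0], [0, -12, -7]].
Row 1: (21)·x + (33)·-7 + (0)·z = 0
Row 2: (-14)·x + (-22)·-7 + (0)·z = 0
Row 3: (0)·x + (-12)·-7 + (-7)·z = 0
Solving gives x = 11, z = 12.
Check: A·(11, -7, 12) = (66, -42, 72) = 6·(11, -7, 12).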